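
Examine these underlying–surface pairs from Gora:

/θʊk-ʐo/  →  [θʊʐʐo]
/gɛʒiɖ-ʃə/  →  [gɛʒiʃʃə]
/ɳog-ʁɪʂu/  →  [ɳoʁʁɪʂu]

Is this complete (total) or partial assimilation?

total assimilation

Underlying /k/ is realised as [ʐ] next to /ʐ/; /ʐ/ itself does not change.
The output [ʐ] is identical to the trigger /ʐ/ — every feature (place, manner, voicing) has been copied — so this is total assimilation.
The remaining alternations confirm this: /ɖ/ → [ʃ] before /ʃ/; /g/ → [ʁ] before /ʁ/ — in each case the output is a copy of the following consonant.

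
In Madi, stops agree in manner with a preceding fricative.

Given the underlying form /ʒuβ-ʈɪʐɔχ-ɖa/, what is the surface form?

[ʒuβʂɪʐɔχʐa]

The rule targets /ʈ/ (voiceless retroflex stop), which sits after the trigger /β/ (fricative).
A voiceless retroflex fricative is [ʂ], so the surface segment is [ʂ].
At the second juncture, /ɖ/ likewise becomes [ʐ] adjacent to /χ/.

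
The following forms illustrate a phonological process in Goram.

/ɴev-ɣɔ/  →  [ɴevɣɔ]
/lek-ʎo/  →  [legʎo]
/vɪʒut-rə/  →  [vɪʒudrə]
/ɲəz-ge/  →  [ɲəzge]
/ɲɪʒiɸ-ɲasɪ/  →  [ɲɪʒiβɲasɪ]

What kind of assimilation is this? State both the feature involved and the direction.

The segment that alternates is /k/, which surfaces as [g] when adjacent to /ʎ/.
/k/ is voiceless while /ʎ/ is voiced; the output [g] is voiced, matching the trigger — so the feature that spreads is voicing.
Place and manner are unchanged, so the assimilation is partial, not total.
The other alternating forms pattern the same way: /t/ → [d] before /r/ (voiceless → voiced, matching voiced); /ɸ/ → [β] before /ɲ/ (voiceless → voiced, matching voiced) — only voicing changes, and always toward the following segment.
No alternation appears in [ɴevɣɔ], [ɲəzge]: there the adjacent consonants already agree in voicing (/v/ and /ɣ/ are both voiced; /z/ and /g/ are both voiced), so these forms are consistent with the same rule.
The trigger is the following segment, so the direction is regressive (anticipatory).

regressive voicing assimilation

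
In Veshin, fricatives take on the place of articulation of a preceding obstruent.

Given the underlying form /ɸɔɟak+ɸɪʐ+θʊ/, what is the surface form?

The rule targets /ɸ/ (voiceless bilabial fricative), which sits after the trigger /k/ (velar).
Changing only its place to velar gives [x] — the voiceless velar fricative.
The same rule applies at the second boundary: /θ/ → [ʂ] next to /ʐ/.

[ɸɔɟakxɪʐʂʊ]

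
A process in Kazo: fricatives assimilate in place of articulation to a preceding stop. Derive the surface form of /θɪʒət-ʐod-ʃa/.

The rule targets /ʐ/ (voiced retroflex fricative), which sits after the trigger /t/ (alveolar).
Changing only its place to alveolar gives [z] — the voiced alveolar fricative.
At the second juncture, /ʃ/ likewise becomes [s] adjacent to /d/.

[θɪʒətzodsa]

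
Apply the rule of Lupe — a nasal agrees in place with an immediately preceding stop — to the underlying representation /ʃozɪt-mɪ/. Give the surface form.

[ʃozɪtnɪ]

The rule targets /m/ (voiced bilabial nasal), which sits after the trigger /t/ (alveolar).
The voiced alveolar nasal is [n], so /m/ → [n].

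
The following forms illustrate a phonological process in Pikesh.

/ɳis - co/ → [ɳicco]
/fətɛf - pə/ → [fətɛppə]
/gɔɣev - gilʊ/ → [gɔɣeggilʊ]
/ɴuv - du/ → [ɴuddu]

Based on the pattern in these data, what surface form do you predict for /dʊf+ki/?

The data show regressive total assimilation (/s/ → [c] before /c/; /f/ → [p] before /p/; /v/ → [g] before /g/; /v/ → [d] before /d/): in every case the target segment becomes identical to its following neighbour, copying more than a single feature.
/f/ is the segment targeted by the rule; it sits immediately before /k/, so it assimilates completely and surfaces as [k].

[dʊkki]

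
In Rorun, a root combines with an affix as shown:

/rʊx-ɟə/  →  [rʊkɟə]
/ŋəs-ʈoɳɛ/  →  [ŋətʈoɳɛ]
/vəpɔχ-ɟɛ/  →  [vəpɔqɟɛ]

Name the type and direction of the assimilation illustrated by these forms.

Comparing underlying and surface forms, /x/ → [k] is the alternation; the neighbouring /ɟ/ is constant.
/x/ is a fricative while /ɟ/ is a stop; the output [k] is a stop, matching the trigger — so the feature that spreads is manner.
Place and voice are unchanged, so the assimilation is partial, not total.
The same holds elsewhere in the data: /s/ → [t] before /ʈ/ (fricative → stop, matching a stop); /χ/ → [q] before /ɟ/ (fricative → stop, matching a stop) — only manner changes, and always toward the following segment.
The trigger is the following segment, so the direction is regressive (anticipatory).

regressive manner assimilation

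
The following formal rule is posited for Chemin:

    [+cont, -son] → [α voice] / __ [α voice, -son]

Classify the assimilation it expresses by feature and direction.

regressive voicing assimilation

The shared variable α links the value of [voice] on the target to the same value on the neighbouring segment, so voicing is the feature that assimilates.
The conditioning segment sits to the right of the focus bar, meaning the trigger follows the segment that changes — regressive assimilation.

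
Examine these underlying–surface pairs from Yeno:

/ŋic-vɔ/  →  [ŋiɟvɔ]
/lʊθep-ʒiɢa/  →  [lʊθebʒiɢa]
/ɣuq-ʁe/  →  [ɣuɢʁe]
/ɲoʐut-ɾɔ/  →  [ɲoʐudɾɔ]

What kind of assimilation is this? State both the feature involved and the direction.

regressive voicing assimilation

Comparing underlying and surface forms, /c/ → [ɟ] is the alternation; the neighbouring /v/ is constant.
/c/ is voiceless while /v/ is voiced; the output [ɟ] is voiced, matching the trigger — so the feature that spreads is voicing.
Place and manner are unchanged, so the assimilation is partial, not total.
The same holds elsewhere in the data: /p/ → [b] before /ʒ/ (voiceless → voiced, matching voiced); /q/ → [ɢ] before /ʁ/ (voiceless → voiced, matching voiced); /t/ → [d] before /ɾ/ (voiceless → voiced, matching voiced) — only voicing changes, and always toward the following segment.
Since the segment that changes precedes the conditioning segment, the assimilation is regressive.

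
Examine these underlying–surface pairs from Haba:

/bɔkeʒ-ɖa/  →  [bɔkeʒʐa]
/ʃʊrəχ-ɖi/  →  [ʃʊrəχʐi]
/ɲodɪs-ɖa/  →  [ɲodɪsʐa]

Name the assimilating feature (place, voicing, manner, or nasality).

manner

Underlying /ɖ/ is realised as [ʐ] next to /ʒ/; /ʒ/ itself does not change.
The change stop → fricative matches the manner of the preceding /ʒ/, identifying this as manner assimilation.
The same holds elsewhere in the data: /ɖ/ → [ʐ] after /χ/ (stop → fricative, matching a fricative); /ɖ/ → [ʐ] after /s/ (stop → fricative, matching a fricative) — only manner changes, and always toward the preceding segment.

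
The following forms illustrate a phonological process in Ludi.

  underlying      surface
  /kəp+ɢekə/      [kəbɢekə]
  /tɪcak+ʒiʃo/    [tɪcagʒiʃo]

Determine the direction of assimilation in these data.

regressive

Underlying /p/ is realised as [b] next to /ɢ/; /ɢ/ itself does not change.
/p/ is voiceless while /ɢ/ is voiced; the output [b] is voiced, matching the trigger — so the feature that spreads is voicing.
The same holds elsewhere in the data: /k/ → [g] before /ʒ/ (voiceless → voiced, matching voiced) — only voicing changes, and always toward the following segment.
The trigger is the following segment, so the direction is regressive (anticipatory).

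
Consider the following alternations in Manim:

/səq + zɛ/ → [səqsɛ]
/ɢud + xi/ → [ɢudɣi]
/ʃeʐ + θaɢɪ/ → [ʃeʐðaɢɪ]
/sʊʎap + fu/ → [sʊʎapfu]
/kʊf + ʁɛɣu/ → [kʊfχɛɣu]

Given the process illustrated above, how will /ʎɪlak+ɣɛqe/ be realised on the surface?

The data show progressive voicing assimilation: /z/ → [s] after /q/; /x/ → [ɣ] after /d/; /θ/ → [ð] after /ʐ/; /ʁ/ → [χ] after /f/. In each pair only voicing changes, matching the preceding consonant, while place and manner stay constant.
No alternation appears in [sʊʎapfu]: there the adjacent consonants already agree in voicing (/f/ and /p/ are both voiceless), so this form is consistent with the same rule.
The rule targets /ɣ/ (voiced velar fricative), which sits after the trigger /k/ (voiceless).
A voiceless velar fricative is [x], so the surface segment is [x].

[ʎɪlakxɛqe]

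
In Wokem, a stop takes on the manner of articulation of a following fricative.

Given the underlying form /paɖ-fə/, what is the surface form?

/ɖ/ is a voiced retroflex stop. The following trigger /f/ is a fricative, so /ɖ/ must become a fricative as well.
The voiced retroflex fricative is [ʐ], so /ɖ/ → [ʐ].

[paʐfə]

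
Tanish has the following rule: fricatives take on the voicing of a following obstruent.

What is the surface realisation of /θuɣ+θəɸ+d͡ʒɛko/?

[θuxθəβd͡ʒɛko]

The rule targets /ɣ/ (voiced velar fricative), which sits before the trigger /θ/ (voiceless).
A voiceless velar fricative is [x], so the surface segment is [x].
At the second juncture, /ɸ/ likewise becomes [β] adjacent to /d͡ʒ/.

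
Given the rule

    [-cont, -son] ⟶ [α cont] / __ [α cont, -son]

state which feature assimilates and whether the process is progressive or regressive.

The rule copies [cont] (continuancy) from the environment onto the target stops; since [±cont] encodes the stop/fricative manner contrast, the assimilating dimension is manner.
Since the environment is written after the underscore, the trigger follows the target; the direction is regressive.

regressive manner assimilation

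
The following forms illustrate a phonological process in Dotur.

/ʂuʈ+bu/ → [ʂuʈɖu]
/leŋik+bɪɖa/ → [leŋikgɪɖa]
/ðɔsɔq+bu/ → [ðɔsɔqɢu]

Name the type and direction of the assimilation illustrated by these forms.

progressive place assimilation

Comparing underlying and surface forms, /b/ → [ɖ] is the alternation; the neighbouring /ʈ/ is constant.
The change bilabial → retroflex matches the place of the preceding /ʈ/, identifying this as place assimilation.
Manner and voice are unchanged, so the assimilation is partial, not total.
The same holds elsewhere in the data: /b/ → [g] after /k/ (bilabial → velar, matching velar); /b/ → [ɢ] after /q/ (bilabial → uvular, matching uvular) — only place changes, and always toward the preceding segment.
Since the segment that changes follows the conditioning segment, the assimilation is progressive.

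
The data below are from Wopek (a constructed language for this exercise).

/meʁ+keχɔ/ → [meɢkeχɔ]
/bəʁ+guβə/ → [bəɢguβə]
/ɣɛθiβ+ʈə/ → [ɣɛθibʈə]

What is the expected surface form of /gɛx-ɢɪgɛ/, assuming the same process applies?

The data show regressive manner assimilation: /ʁ/ → [ɢ] before /k/; /ʁ/ → [ɢ] before /g/; /β/ → [b] before /ʈ/. In each pair only manner changes, matching the following consonant, while place and voice stay constant.
The rule targets /x/ (voiceless velar fricative), which sits before the trigger /ɢ/ (stop).
A voiceless velar stop is [k], so the surface segment is [k].

[gɛkɢɪgɛ]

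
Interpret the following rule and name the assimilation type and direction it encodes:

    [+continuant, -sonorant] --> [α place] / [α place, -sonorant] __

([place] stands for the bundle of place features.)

progressive place assimilation

The rule copies the place features (abbreviated [place]) from the environment onto the target, so the assimilating feature is place.
The conditioning segment sits to the left of the focus bar, meaning the trigger precedes the segment that changes — progressive assimilation.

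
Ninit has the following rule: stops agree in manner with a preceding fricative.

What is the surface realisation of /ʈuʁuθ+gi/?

[ʈuʁuθɣi]

The rule targets /g/ (voiced velar stop), which sits after the trigger /θ/ (fricative).
Changing only its manner to fricative gives [ɣ] — the voiced velar fricative.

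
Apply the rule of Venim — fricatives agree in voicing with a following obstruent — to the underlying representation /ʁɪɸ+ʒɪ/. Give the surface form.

The rule targets /ɸ/ (voiceless bilabial fricative), which sits before the trigger /ʒ/ (voiced).
A voiced bilabial fricative is [β], so the surface segment is [β].

[ʁɪβʒɪ]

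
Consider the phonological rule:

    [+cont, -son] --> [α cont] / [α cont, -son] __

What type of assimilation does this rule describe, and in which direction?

progressive manner assimilation

The rule copies [cont] (continuancy) from the environment onto the target fricatives; since [±cont] encodes the stop/fricative manner contrast, the assimilating dimension is manner.
The conditioning segment sits to the left of the focus bar, meaning the trigger precedes the segment that changes — progressive assimilation.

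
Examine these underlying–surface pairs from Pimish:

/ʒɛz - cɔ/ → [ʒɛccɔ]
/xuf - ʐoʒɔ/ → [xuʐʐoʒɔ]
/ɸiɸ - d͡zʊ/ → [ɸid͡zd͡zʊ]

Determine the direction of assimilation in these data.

regressive

Comparing underlying and surface forms, /z/ → [c] is the alternation; the neighbouring /c/ is constant.
The output [c] is identical to the trigger /c/ — every feature (place, manner, voicing) has been copied — so this is total assimilation.
The other forms behave the same way: /f/ → [ʐ] before /ʐ/; /ɸ/ → [d͡z] before /d͡z/ — in each case the output is a copy of the following consonant.
Since the segment that changes precedes the conditioning segment, the assimilation is regressive.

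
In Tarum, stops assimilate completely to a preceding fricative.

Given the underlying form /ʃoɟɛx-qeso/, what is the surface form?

/q/ is the segment targeted by the rule; it sits immediately after /x/, so it assimilates completely and surfaces as [x].

[ʃoɟɛxxeso]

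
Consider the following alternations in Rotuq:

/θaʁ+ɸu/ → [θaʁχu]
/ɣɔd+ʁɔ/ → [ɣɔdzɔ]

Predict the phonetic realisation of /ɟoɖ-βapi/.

The data show progressive place assimilation: /ɸ/ → [χ] after /ʁ/; /ʁ/ → [z] after /d/. In each pair only place changes, matching the preceding consonant, while manner and voice stay constant.
The rule targets /β/ (voiced bilabial fricative), which sits after the trigger /ɖ/ (retroflex).
The voiced retroflex fricative is [ʐ], so /β/ → [ʐ].

[ɟoɖʐapi]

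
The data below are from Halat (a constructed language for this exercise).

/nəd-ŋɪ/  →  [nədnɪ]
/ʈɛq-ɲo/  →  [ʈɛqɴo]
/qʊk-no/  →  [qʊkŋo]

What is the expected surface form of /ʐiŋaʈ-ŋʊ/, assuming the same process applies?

[ʐiŋaʈɳʊ]

The data show progressive place assimilation: /ŋ/ → [n] after /d/; /ɲ/ → [ɴ] after /q/; /n/ → [ŋ] after /k/. In each pair only place changes, matching the preceding consonant, while manner and voice stay constant.
/ŋ/ is a voiced velar nasal. The preceding trigger /ʈ/ is retroflex, so /ŋ/ must become retroflex as well.
Changing only its place to retroflex gives [ɳ] — the voiced retroflex nasal.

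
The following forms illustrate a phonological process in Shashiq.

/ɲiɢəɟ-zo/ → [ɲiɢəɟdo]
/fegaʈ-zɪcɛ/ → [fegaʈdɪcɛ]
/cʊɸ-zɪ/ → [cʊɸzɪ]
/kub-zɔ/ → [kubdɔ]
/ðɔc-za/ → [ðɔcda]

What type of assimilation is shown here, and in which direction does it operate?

progressive manner assimilation

The segment that alternates is /z/, which surfaces as [d] when adjacent to /ɟ/.
The change fricative → stop matches the manner of the preceding /ɟ/, identifying this as manner assimilation.
Place and voice are unchanged, so the assimilation is partial, not total.
The same holds elsewhere in the data: /z/ → [d] after /ʈ/ (fricative → stop, matching a stop); /z/ → [d] after /b/ (fricative → stop, matching a stop); /z/ → [d] after /c/ (fricative → stop, matching a stop) — only manner changes, and always toward the preceding segment.
Nothing changes in [cʊɸzɪ]: there the adjacent consonants already agree in manner (/z/ and /ɸ/ are both fricatives), so this form is consistent with the same rule.
The trigger is the preceding segment, so the direction is progressive (perseverative).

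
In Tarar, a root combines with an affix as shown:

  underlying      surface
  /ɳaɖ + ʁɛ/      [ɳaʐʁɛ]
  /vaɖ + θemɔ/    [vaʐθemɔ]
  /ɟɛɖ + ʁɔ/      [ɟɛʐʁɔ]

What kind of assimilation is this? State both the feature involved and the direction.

Underlying /ɖ/ is realised as [ʐ] next to /ʁ/; /ʁ/ itself does not change.
/ɖ/ is a stop while /ʁ/ is a fricative; the output [ʐ] is a fricative, matching the trigger — so the feature that spreads is manner.
Place and voice are unchanged, so the assimilation is partial, not total.
The other alternating form patterns the same way: /ɖ/ → [ʐ] before /θ/ (stop → fricative, matching a fricative) — only manner changes, and always toward the following segment.
The trigger is the following segment, so the direction is regressive (anticipatory).

regressive manner assimilation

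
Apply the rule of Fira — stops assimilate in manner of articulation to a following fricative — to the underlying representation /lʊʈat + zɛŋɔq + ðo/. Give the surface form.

[lʊʈaszɛŋɔχðo]

/t/ is a voiceless alveolar stop. The following trigger /z/ is a fricative, so /t/ must become a fricative as well.
Changing only its manner to fricative gives [s] — the voiceless alveolar fricative.
At the second juncture, /q/ likewise becomes [χ] adjacent to /ð/.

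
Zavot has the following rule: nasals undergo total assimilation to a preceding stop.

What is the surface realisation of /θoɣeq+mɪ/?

/m/ is the segment targeted by the rule; it sits immediately after /q/, so it assimilates completely and surfaces as [q].

[θoɣeqqɪ]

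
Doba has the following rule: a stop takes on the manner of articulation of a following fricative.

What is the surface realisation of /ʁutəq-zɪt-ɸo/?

[ʁutəχzɪsɸo]

/q/ is a voiceless uvular stop. The following trigger /z/ is a fricative, so /q/ must become a fricative as well.
Changing only its manner to fricative gives [χ] — the voiceless uvular fricative.
The same rule applies at the second boundary: /t/ → [s] next to /ɸ/.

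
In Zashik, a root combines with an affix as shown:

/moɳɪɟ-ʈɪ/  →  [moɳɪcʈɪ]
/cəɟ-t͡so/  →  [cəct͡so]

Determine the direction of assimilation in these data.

Underlying /ɟ/ is realised as [c] next to /ʈ/; /ʈ/ itself does not change.
/ɟ/ is voiced while /ʈ/ is voiceless; the output [c] is voiceless, matching the trigger — so the feature that spreads is voicing.
The other alternating form patterns the same way: /ɟ/ → [c] before /t͡s/ (voiced → voiceless, matching voiceless) — only voicing changes, and always toward the following segment.
Since the segment that changes precedes the conditioning segment, the assimilation is regressive.

regressive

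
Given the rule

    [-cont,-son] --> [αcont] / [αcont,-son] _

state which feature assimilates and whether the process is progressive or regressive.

progressive manner assimilation

The shared variable α links the value of [cont] on the target to that of the neighbouring obstruent. [cont] distinguishes stops from fricatives — a manner-of-articulation feature — so this is manner assimilation.
The conditioning segment sits to the left of the focus bar, meaning the trigger precedes the segment that changes — progressive assimilation.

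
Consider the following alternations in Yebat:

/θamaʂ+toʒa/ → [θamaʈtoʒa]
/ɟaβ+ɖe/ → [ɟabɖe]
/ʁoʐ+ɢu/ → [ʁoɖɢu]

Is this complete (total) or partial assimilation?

partial assimilation

Underlying /ʂ/ is realised as [ʈ] next to /t/; /t/ itself does not change.
/ʂ/ is a fricative while /t/ is a stop; the output [ʈ] is a stop, matching the trigger — so the feature that spreads is manner.
Place and voice are unchanged, so the assimilation is partial, not total.
Checking the remaining alternations: /β/ → [b] before /ɖ/ (fricative → stop, matching a stop); /ʐ/ → [ɖ] before /ɢ/ (fricative → stop, matching a stop) — only manner changes, and always toward the following segment.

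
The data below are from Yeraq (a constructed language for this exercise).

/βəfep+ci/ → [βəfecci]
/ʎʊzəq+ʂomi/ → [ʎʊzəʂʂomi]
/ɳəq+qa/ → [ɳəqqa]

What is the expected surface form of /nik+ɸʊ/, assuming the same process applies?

The data show regressive total assimilation (/p/ → [c] before /c/; /q/ → [ʂ] before /ʂ/): in every case the target segment becomes identical to its following neighbour, copying more than a single feature.
In [ɳəqqa] the two consonants at the boundary are already identical (/q/ + /q/), so the rule applies vacuously and nothing changes.
/k/ is the segment targeted by the rule; it sits immediately before /ɸ/, so it assimilates completely and surfaces as [ɸ].

[niɸɸʊ]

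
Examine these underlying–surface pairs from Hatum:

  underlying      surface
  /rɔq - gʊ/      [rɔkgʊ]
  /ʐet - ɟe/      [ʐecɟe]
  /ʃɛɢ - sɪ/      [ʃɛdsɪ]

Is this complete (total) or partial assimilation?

Comparing underlying and surface forms, /q/ → [k] is the alternation; the neighbouring /g/ is constant.
The change uvular → velar matches the place of the following /g/, identifying this as place assimilation.
Manner and voice are unchanged, so the assimilation is partial, not total.
The same holds elsewhere in the data: /t/ → [c] before /ɟ/ (alveolar → palatal, matching palatal); /ɢ/ → [d] before /s/ (uvular → alveolar, matching alveolar) — only place changes, and always toward the following segment.

partial assimilation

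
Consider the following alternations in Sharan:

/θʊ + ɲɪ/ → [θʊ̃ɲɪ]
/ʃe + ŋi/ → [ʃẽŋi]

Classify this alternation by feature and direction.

regressive nasality assimilation (vowel nasalisation)

The vowel /ʊ/ surfaces as nasalised [ʊ̃] next to the following nasal /ɲ/ — it has acquired the [+nasal] feature of its neighbour.
Likewise in the remaining data: /e/ → [ẽ] before /ŋ/ — each time a vowel is nasalised next to a following nasal.
Because the conditioning nasal is to the right of the vowel that changes, the process is regressive (anticipatory).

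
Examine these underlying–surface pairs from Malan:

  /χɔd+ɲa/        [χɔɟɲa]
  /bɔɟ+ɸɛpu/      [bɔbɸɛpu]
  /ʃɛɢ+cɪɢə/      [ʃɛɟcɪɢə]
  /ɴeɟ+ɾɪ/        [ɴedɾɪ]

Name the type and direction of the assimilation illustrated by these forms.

Underlying /d/ is realised as [ɟ] next to /ɲ/; /ɲ/ itself does not change.
/d/ is alveolar while /ɲ/ is palatal; the output [ɟ] is palatal, matching the trigger — so the feature that spreads is place.
Manner and voice are unchanged, so the assimilation is partial, not total.
The other alternating forms pattern the same way: /ɟ/ → [b] before /ɸ/ (palatal → bilabial, matching bilabial); /ɢ/ → [ɟ] before /c/ (uvular → palatal, matching palatal); /ɟ/ → [d] before /ɾ/ (palatal → alveolar, matching alveolar) — only place changes, and always toward the following segment.
Since the segment that changes precedes the conditioning segment, the assimilation is regressive.

regressive place assimilation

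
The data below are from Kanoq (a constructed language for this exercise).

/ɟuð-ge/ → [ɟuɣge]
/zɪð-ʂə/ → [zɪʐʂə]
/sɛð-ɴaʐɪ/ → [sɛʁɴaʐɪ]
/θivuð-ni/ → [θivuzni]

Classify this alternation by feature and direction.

regressive place assimilation

The segment that alternates is /ð/, which surfaces as [ɣ] when adjacent to /g/.
The change dental → velar matches the place of the following /g/, identifying this as place assimilation.
Manner and voice are unchanged, so the assimilation is partial, not total.
The same holds elsewhere in the data: /ð/ → [ʐ] before /ʂ/ (dental → retroflex, matching retroflex); /ð/ → [ʁ] before /ɴ/ (dental → uvular, matching uvular); /ð/ → [z] before /n/ (dental → alveolar, matching alveolar) — only place changes, and always toward the following segment.
The trigger is the following segment, so the direction is regressive (anticipatory).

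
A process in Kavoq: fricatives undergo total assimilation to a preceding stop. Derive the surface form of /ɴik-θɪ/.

[ɴikkɪ]

/θ/ is the segment targeted by the rule; it sits immediately after /k/, so it assimilates completely and surfaces as [k].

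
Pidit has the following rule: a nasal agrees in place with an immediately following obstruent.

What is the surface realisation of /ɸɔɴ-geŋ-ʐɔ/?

[ɸɔŋgeɳʐɔ]

/ɴ/ is a voiced uvular nasal. The following trigger /g/ is velar, so /ɴ/ must become velar as well.
Changing only its place to velar gives [ŋ] — the voiced velar nasal.
At the second juncture, /ŋ/ likewise becomes [ɳ] adjacent to /ʐ/.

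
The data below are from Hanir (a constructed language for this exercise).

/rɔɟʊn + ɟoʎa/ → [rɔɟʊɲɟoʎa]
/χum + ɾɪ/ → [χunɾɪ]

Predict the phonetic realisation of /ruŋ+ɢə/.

[ruɴɢə]

The data show regressive place assimilation: /n/ → [ɲ] before /ɟ/; /m/ → [n] before /ɾ/. In each pair only place changes, matching the following consonant, while manner and voice stay constant.
The rule targets /ŋ/ (voiced velar nasal), which sits before the trigger /ɢ/ (uvular).
The voiced uvular nasal is [ɴ], so /ŋ/ → [ɴ].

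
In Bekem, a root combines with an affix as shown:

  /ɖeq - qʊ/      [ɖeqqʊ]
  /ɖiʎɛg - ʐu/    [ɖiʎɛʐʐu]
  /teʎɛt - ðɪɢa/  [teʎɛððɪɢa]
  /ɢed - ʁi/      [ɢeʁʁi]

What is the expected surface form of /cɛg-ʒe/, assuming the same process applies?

The data show regressive total assimilation (/g/ → [ʐ] before /ʐ/; /t/ → [ð] before /ð/; /d/ → [ʁ] before /ʁ/): in every case the target segment becomes identical to its following neighbour, copying more than a single feature.
In [ɖeqqʊ] the two consonants at the boundary are already identical (/q/ + /q/), so the rule applies vacuously and nothing changes.
/g/ is the segment targeted by the rule; it sits immediately before /ʒ/, so it assimilates completely and surfaces as [ʒ].

[cɛʒʒe]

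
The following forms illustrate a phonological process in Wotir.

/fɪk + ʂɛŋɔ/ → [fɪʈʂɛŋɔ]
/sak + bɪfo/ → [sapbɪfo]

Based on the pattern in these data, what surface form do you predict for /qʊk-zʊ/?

[qʊtzʊ]

The data show regressive place assimilation: /k/ → [ʈ] before /ʂ/; /k/ → [p] before /b/. In each pair only place changes, matching the following consonant, while manner and voice stay constant.
The rule targets /k/ (voiceless velar stop), which sits before the trigger /z/ (alveolar).
A voiceless alveolar stop is [t], so the surface segment is [t].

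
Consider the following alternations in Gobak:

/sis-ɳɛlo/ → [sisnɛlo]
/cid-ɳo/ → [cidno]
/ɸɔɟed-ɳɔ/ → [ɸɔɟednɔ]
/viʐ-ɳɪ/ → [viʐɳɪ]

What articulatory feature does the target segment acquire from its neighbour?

place

The segment that alternates is /ɳ/, which surfaces as [n] when adjacent to /s/.
The change retroflex → alveolar matches the place of the preceding /s/, identifying this as place assimilation.
The other alternating form patterns the same way: /ɳ/ → [n] after /d/ (retroflex → alveolar, matching alveolar) — only place changes, and always toward the preceding segment.
No alternation appears in [viʐɳɪ]: there the adjacent consonants already agree in place (/ɳ/ and /ʐ/ are both retroflex), so this form is consistent with the same rule.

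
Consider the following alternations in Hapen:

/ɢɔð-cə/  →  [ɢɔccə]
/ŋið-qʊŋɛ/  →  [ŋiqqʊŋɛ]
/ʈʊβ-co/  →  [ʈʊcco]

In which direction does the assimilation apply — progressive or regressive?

Underlying /ð/ is realised as [c] next to /c/; /c/ itself does not change.
The output [c] is identical to the trigger /c/ — every feature (place, manner, voicing) has been copied — so this is total assimilation.
The other forms behave the same way: /ð/ → [q] before /q/; /β/ → [c] before /c/ — in each case the output is a copy of the following consonant.
The trigger is the following segment, so the direction is regressive (anticipatory).

regressive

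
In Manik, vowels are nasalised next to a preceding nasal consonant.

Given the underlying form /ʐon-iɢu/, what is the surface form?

[ʐonĩɢu]

The vowel /i/ is adjacent to the preceding nasal /n/, so it acquires [+nasal] and surfaces as [ĩ].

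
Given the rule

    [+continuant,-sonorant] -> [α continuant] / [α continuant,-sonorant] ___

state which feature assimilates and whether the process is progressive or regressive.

progressive manner assimilation

The shared variable α links the value of [continuant] on the target to that of the neighbouring obstruent. [continuant] distinguishes stops from fricatives — a manner-of-articulation feature — so this is manner assimilation.
Since the environment is written before the underscore, the trigger precedes the target; the direction is progressive.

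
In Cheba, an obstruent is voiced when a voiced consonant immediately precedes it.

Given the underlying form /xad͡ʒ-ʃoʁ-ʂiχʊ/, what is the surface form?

/ʃ/ is a voiceless postalveolar fricative. The preceding trigger /d͡ʒ/ is voiced, so /ʃ/ must become voiced as well.
A voiced postalveolar fricative is [ʒ], so the surface segment is [ʒ].
The same rule applies at the second boundary: /ʂ/ → [ʐ] next to /ʁ/.

[xad͡ʒʒoʁʐiχʊ]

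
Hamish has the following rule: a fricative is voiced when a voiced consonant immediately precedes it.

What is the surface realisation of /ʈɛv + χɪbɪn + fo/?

[ʈɛvʁɪbɪnvo]

The rule targets /χ/ (voiceless uvular fricative), which sits after the trigger /v/ (voiced).
Changing only its voicing to voiced gives [ʁ] — the voiced uvular fricative.
The same rule applies at the second boundary: /f/ → [v] next to /n/.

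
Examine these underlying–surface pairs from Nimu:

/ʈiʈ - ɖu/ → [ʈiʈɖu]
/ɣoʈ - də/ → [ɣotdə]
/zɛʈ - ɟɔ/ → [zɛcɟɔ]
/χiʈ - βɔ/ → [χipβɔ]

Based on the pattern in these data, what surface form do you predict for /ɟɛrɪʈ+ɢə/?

[ɟɛrɪqɢə]

The data show regressive place assimilation: /ʈ/ → [t] before /d/; /ʈ/ → [c] before /ɟ/; /ʈ/ → [p] before /β/. In each pair only place changes, matching the following consonant, while manner and voice stay constant.
Nothing changes in [ʈiʈɖu]: there the adjacent consonants already agree in place (/ʈ/ and /ɖ/ are both retroflex), so this form is consistent with the same rule.
The rule targets /ʈ/ (voiceless retroflex stop), which sits before the trigger /ɢ/ (uvular).
The voiceless uvular stop is [q], so /ʈ/ → [q].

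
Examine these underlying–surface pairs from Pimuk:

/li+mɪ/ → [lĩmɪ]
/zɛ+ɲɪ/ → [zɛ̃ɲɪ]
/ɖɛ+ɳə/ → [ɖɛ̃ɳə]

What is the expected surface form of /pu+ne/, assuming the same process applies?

[pũne]

The data show regressive nasality assimilation (vowel nasalisation): /i/ → [ĩ] before /m/; /ɛ/ → [ɛ̃] before /ɲ/; /ɛ/ → [ɛ̃] before /ɳ/ — a vowel is nasalised by an immediately following nasal consonant.
The vowel /u/ is adjacent to the following nasal /n/, so it acquires [+nasal] and surfaces as [ũ].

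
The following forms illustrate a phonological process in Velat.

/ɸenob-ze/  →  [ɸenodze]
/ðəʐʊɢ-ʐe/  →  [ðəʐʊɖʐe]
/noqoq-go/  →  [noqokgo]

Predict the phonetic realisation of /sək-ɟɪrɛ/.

[səcɟɪrɛ]

The data show regressive place assimilation: /b/ → [d] before /z/; /ɢ/ → [ɖ] before /ʐ/; /q/ → [k] before /g/. In each pair only place changes, matching the following consonant, while manner and voice stay constant.
/k/ is a voiceless velar stop. The following trigger /ɟ/ is palatal, so /k/ must become palatal as well.
Changing only its place to palatal gives [c] — the voiceless palatal stop.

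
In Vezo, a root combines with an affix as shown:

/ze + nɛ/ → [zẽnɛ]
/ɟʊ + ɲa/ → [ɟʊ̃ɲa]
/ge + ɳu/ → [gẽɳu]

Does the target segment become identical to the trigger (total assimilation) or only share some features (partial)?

The vowel /e/ surfaces as nasalised [ẽ] next to the following nasal /n/ — it has acquired the [+nasal] feature of its neighbour.
The other forms show the same pattern: /ʊ/ → [ʊ̃] before /ɲ/; /e/ → [ẽ] before /ɳ/ — each time a vowel is nasalised next to a following nasal.

partial assimilation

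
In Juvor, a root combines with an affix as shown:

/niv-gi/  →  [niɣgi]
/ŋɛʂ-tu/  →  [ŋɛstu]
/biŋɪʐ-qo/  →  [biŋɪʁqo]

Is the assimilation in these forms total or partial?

The segment that alternates is /v/, which surfaces as [ɣ] when adjacent to /g/.
/v/ is labiodental while /g/ is velar; the output [ɣ] is velar, matching the trigger — so the feature that spreads is place.
Manner and voice are unchanged, so the assimilation is partial, not total.
Checking the remaining alternations: /ʂ/ → [s] before /t/ (retroflex → alveolar, matching alveolar); /ʐ/ → [ʁ] before /q/ (retroflex → uvular, matching uvular) — only place changes, and always toward the following segment.

partial assimilation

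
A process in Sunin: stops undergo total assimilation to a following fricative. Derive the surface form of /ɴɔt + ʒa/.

/t/ is the segment targeted by the rule; it sits immediately before /ʒ/, so it assimilates completely and surfaces as [ʒ].

[ɴɔʒʒa]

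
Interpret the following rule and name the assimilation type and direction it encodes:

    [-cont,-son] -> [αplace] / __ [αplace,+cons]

regressive place assimilation

The shared variable α links the value of the place features (abbreviated [place]) on the target to the same value on the neighbouring segment, so place is the feature that assimilates.
The conditioning segment sits to the right of the focus bar, meaning the trigger follows the segment that changes — regressive assimilation.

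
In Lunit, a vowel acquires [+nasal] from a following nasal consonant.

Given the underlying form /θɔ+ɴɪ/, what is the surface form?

[θɔ̃ɴɪ]

The vowel /ɔ/ is adjacent to the following nasal /ɴ/, so it acquires [+nasal] and surfaces as [ɔ̃].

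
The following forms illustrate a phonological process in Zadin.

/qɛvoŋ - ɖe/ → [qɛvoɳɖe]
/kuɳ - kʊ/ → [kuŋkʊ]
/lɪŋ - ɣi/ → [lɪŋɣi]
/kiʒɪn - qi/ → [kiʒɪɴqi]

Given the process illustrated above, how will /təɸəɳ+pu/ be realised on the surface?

[təɸəmpu]

The data show regressive place assimilation: /ŋ/ → [ɳ] before /ɖ/; /ɳ/ → [ŋ] before /k/; /n/ → [ɴ] before /q/. In each pair only place changes, matching the following consonant, while manner and voice stay constant.
No alternation appears in [lɪŋɣi]: there the adjacent consonants already agree in place (/ŋ/ and /ɣ/ are both velar), so this form is consistent with the same rule.
/ɳ/ is a voiced retroflex nasal. The following trigger /p/ is bilabial, so /ɳ/ must become bilabial as well.
The voiced bilabial nasal is [m], so /ɳ/ → [m].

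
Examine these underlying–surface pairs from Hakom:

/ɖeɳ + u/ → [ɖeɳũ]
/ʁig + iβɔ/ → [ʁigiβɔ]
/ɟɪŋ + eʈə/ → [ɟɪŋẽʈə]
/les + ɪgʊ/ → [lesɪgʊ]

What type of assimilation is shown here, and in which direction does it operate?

progressive nasality assimilation (vowel nasalisation)

The vowel /u/ surfaces as nasalised [ũ] next to the preceding nasal /ɳ/ — it has acquired the [+nasal] feature of its neighbour.
Likewise in the remaining data: /e/ → [ẽ] after /ŋ/ — each time a vowel is nasalised next to a preceding nasal.
No change occurs in [ʁigiβɔ], [lesɪgʊ] because the vowel at the boundary is adjacent to an oral consonant, not a nasal (/i/ next to /g/; /ɪ/ next to /s/).
Because the conditioning nasal is to the left of the vowel that changes, the process is progressive (perseverative).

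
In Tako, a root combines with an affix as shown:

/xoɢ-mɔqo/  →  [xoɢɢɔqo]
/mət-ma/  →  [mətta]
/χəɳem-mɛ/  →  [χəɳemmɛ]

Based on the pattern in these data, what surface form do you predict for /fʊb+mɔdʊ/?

[fʊbbɔdʊ]

The data show progressive total assimilation (/m/ → [ɢ] after /ɢ/; /m/ → [t] after /t/): in every case the target segment becomes identical to its preceding neighbour, copying more than a single feature.
In [χəɳemmɛ] the two consonants at the boundary are already identical (/m/ + /m/), so the rule applies vacuously and nothing changes.
/m/ is the segment targeted by the rule; it sits immediately after /b/, so it assimilates completely and surfaces as [b].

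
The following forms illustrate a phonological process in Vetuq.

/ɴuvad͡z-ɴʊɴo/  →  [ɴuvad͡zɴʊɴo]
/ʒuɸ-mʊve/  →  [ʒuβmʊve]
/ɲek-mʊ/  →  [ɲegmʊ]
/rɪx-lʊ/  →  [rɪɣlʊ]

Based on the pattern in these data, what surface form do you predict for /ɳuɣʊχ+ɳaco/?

The data show regressive voicing assimilation: /ɸ/ → [β] before /m/; /k/ → [g] before /m/; /x/ → [ɣ] before /l/. In each pair only voicing changes, matching the following consonant, while place and manner stay constant.
No alternation appears in [ɴuvad͡zɴʊɴo]: there the adjacent consonants already agree in voicing (/d͡z/ and /ɴ/ are both voiced), so this form is consistent with the same rule.
The rule targets /χ/ (voiceless uvular fricative), which sits before the trigger /ɳ/ (voiced).
A voiced uvular fricative is [ʁ], so the surface segment is [ʁ].

[ɳuɣʊʁɳaco]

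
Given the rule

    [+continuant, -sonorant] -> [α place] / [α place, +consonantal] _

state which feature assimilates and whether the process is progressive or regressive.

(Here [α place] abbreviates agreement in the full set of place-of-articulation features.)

The shared variable α links the value of the place features (abbreviated [place]) on the target to the same value on the neighbouring segment, so place is the feature that assimilates.
Since the environment is written before the underscore, the trigger precedes the target; the direction is progressive.

progressive place assimilation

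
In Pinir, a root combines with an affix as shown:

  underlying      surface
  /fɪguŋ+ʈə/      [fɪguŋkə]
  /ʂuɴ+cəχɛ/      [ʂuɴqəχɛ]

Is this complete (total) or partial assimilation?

partial assimilation

The segment that alternates is /ʈ/, which surfaces as [k] when adjacent to /ŋ/.
/ʈ/ is retroflex while /ŋ/ is velar; the output [k] is velar, matching the trigger — so the feature that spreads is place.
Manner and voice are unchanged, so the assimilation is partial, not total.
The other alternating form patterns the same way: /c/ → [q] after /ɴ/ (palatal → uvular, matching uvular) — only place changes, and always toward the preceding segment.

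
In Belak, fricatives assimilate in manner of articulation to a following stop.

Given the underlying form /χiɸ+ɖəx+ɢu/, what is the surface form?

/ɸ/ is a voiceless bilabial fricative. The following trigger /ɖ/ is a stop, so /ɸ/ must become a stop as well.
A voiceless bilabial stop is [p], so the surface segment is [p].
The same rule applies at the second boundary: /x/ → [k] next to /ɢ/.

[χipɖəkɢu]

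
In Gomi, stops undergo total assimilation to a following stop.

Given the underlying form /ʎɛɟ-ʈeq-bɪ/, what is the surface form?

[ʎɛʈʈebbɪ]

/ɟ/ is the segment targeted by the rule; it sits immediately before /ʈ/, so it assimilates completely and surfaces as [ʈ].
At the second juncture, /q/ likewise becomes [b] adjacent to /b/.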